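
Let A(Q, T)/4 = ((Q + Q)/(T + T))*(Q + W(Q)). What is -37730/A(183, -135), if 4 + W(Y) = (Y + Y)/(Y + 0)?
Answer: 848925/22082 ≈ 38.444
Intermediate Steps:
W(Y) = -2 (W(Y) = -4 + (Y + Y)/(Y + 0) = -4 + (2*Y)/Y = -4 + 2 = -2)
A(Q, T) = 4*Q*(-2 + Q)/T (A(Q, T) = 4*(((Q + Q)/(T + T))*(Q - 2)) = 4*(((2*Q)/((2*T)))*(-2 + Q)) = 4*(((2*Q)*(1/(2*T)))*(-2 + Q)) = 4*((Q/T)*(-2 + Q)) = 4*(Q*(-2 + Q)/T) = 4*Q*(-2 + Q)/T)
-37730/A(183, -135) = -37730*(-45/(244*(-2 + 183))) = -37730/(4*183*(-1/135)*181) = -37730/(-44164/45) = -37730*(-45/44164) = 848925/22082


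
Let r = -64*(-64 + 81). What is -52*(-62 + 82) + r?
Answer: -2128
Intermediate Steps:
r = -1088 (r = -64*17 = -1088)
-52*(-62 + 82) + r = -52*(-62 + 82) - 1088 = -52*20 - 1088 = -1040 - 1088 = -2128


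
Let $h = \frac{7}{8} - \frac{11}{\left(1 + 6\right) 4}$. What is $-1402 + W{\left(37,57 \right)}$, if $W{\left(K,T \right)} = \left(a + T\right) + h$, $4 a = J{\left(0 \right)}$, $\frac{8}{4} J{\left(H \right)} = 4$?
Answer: $- \frac{75265}{56} \approx -1344.0$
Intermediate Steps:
$J{\left(H \right)} = 2$ ($J{\left(H \right)} = \frac{1}{2} \cdot 4 = 2$)
$a = \frac{1}{2}$ ($a = \frac{1}{4} \cdot 2 = \frac{1}{2} \approx 0.5$)
$h = \frac{27}{56}$ ($h = 7 \cdot \frac{1}{8} - \frac{11}{7 \cdot 4} = \frac{7}{8} - \frac{11}{28} = \frac{27}{56} \approx 0.48214$)
$W{\left(K,T \right)} = \frac{55}{56} + T$ ($W{\left(K,T \right)} = \left(\frac{1}{2} + T\right) + \frac{27}{56} = \frac{55}{56} + T$)
$-1402 + W{\left(37,57 \right)} = -1402 + \left(\frac{55}{56} + 57\right) = -1402 + \frac{3247}{56} = - \frac{75265}{56}$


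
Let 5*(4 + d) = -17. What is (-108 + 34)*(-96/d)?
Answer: -960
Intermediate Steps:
d = -37/5 (d = -4 + (1/5)*(-17) = -4 - 17/5 = -37/5 ≈ -7.4000)
(-108 + 34)*(-96/d) = (-108 + 34)*(-96/(-37/5)) = -(-7104)*(-5)/37 = -74*480/37 = -960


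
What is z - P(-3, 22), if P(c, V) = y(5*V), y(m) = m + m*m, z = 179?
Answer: -12031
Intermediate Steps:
y(m) = m + m²
P(c, V) = 5*V*(1 + 5*V) (P(c, V) = (5*V)*(1 + 5*V) = 5*V*(1 + 5*V))
z - P(-3, 22) = 179 - 5*22*(1 + 5*22) = 179 - 5*22*(1 + 110) = 179 - 5*22*111 = 179 - 1*12210 = 179 - 12210 = -12031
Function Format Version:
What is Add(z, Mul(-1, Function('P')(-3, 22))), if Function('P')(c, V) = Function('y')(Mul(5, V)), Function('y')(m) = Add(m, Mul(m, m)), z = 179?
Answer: -12031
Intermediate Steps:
Function('y')(m) = Add(m, Pow(m, 2))
Function('P')(c, V) = Mul(5, V, Add(1, Mul(5, V))) (Function('P')(c, V) = Mul(Mul(5, V), Add(1, Mul(5, V))) = Mul(5, V, Add(1, Mul(5, V))))
Add(z, Mul(-1, Function('P')(-3, 22))) = Add(179, Mul(-1, Mul(5, 22, Add(1, Mul(5, 22))))) = Add(179, Mul(-1, Mul(5, 22, Add(1, 110)))) = Add(179, Mul(-1, Mul(5, 22, 111))) = Add(179, Mul(-1, 12210)) = Add(179, -12210) = -12031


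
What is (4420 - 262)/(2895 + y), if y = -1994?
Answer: 4158/901 ≈ 4.6149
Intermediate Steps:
(4420 - 262)/(2895 + y) = (4420 - 262)/(2895 - 1994) = 4158/901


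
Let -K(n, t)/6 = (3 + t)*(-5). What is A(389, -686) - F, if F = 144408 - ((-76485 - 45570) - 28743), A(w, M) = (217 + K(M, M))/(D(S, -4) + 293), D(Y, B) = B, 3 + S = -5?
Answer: -85334807/289 ≈ -2.9528e+5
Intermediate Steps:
S = -8 (S = -3 - 5 = -8)
K(n, t) = 90 + 30*t (K(n, t) = -6*(3 + t)*(-5) = -6*(-15 - 5*t) = 90 + 30*t)
A(w, M) = 307/289 + 30*M/289 (A(w, M) = (217 + (90 + 30*M))/(-4 + 293) = (307 + 30*M)/289 = (307 + 30*M)*(1/289) = 307/289 + 30*M/289)
F = 295206 (F = 144408 - (-122055 - 28743) = 144408 - 1*(-150798) = 144408 + 150798 = 295206)
A(389, -686) - F = (307/289 + (30/289)*(-686)) - 1*295206 = (307/289 - 20580/289) - 295206 = -20273/289 - 295206 = -85334807/289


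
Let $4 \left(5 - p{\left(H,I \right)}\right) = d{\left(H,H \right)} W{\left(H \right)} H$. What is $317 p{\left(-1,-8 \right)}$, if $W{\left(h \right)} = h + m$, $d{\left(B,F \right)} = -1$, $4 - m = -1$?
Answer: $1268$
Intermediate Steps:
$m = 5$ ($m = 4 - -1 = 4 + 1 = 5$)
$W{\left(h \right)} = 5 + h$ ($W{\left(h \right)} = h + 5 = 5 + h$)
$p{\left(H,I \right)} = 5 - \frac{H \left(-5 - H\right)}{4}$ ($p{\left(H,I \right)} = 5 - \frac{- (5 + H) H}{4} = 5 - \frac{\left(-5 - H\right) H}{4} = 5 - \frac{H \left(-5 - H\right)}{4}$)
$317 p{\left(-1,-8 \right)} = 317 \left(5 + \frac{1}{4} \left(-1\right) \left(5 - 1\right)\right) = 317 \left(5 + \frac{1}{4} \left(-1\right) 4\right) = 317 \left(5 - 1\right) = 317 \cdot 4 = 1268$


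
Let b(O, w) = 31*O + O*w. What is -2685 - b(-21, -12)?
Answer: -2286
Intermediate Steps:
-2685 - b(-21, -12) = -2685 - (-21)*(31 - 12) = -2685 - (-21)*19 = -2685 - 1*(-399) = -2685 + 399 = -2286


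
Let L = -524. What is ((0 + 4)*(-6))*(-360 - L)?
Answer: -3936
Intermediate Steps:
((0 + 4)*(-6))*(-360 - L) = ((0 + 4)*(-6))*(-360 - 1*(-524)) = (4*(-6))*(-360 + 524) = -24*164 = -3936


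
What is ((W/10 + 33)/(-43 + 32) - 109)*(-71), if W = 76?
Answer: 440058/55 ≈ 8001.1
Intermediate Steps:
((W/10 + 33)/(-43 + 32) - 109)*(-71) = ((76/10 + 33)/(-43 + 32) - 109)*(-71) = ((76*(1/10) + 33)/(-11) - 109)*(-71) = ((38/5 + 33)*(-1/11) - 109)*(-71) = ((203/5)*(-1/11) - 109)*(-71) = (-203/55 - 109)*(-71) = -6198/55*(-71) = 440058/55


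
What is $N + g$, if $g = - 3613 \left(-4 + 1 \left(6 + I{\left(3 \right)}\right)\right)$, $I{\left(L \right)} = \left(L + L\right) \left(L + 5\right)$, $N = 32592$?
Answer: $-148058$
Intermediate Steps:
$I{\left(L \right)} = 2 L \left(5 + L\right)$
$g = -180650$ ($g = - 3613 \left(-4 + 1 \left(6 + 2 \cdot 3 \left(5 + 3\right)\right)\right) = - 3613 \left(-4 + 1 \left(6 + 2 \cdot 3 \cdot 8\right)\right) = - 3613 \left(-4 + 1 \left(6 + 48\right)\right) = - 3613 \left(-4 + 1 \cdot 54\right) = - 3613 \left(-4 + 54\right) = \left(-3613\right) 50 = -180650$)
$N + g = 32592 - 180650 = -148058$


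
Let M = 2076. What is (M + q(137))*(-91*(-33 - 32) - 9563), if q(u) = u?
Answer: -8073024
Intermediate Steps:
(M + q(137))*(-91*(-33 - 32) - 9563) = (2076 + 137)*(-91*(-33 - 32) - 9563) = 2213*(-91*(-65) - 9563) = 2213*(5915 - 9563) = 2213*(-3648) = -8073024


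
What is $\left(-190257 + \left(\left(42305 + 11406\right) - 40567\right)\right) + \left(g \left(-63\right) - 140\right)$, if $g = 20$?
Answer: $-178513$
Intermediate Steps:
$\left(-190257 + \left(\left(42305 + 11406\right) - 40567\right)\right) + \left(g \left(-63\right) - 140\right) = \left(-190257 + \left(\left(42305 + 11406\right) - 40567\right)\right) + \left(20 \left(-63\right) - 140\right) = \left(-190257 + \left(53711 - 40567\right)\right) - 1400 = \left(-190257 + 13144\right) - 1400 = -177113 - 1400 = -178513$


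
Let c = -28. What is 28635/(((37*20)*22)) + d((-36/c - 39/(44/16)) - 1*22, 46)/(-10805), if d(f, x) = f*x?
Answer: 469747837/246267560 ≈ 1.9075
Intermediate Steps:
28635/(((37*20)*22)) + d((-36/c - 39/(44/16)) - 1*22, 46)/(-10805) = 28635/(((37*20)*22)) + (((-36/(-28) - 39/(44/16)) - 1*22)*46)/(-10805) = 28635/((740*22)) + (((-36*(-1/28) - 39/(44*(1/16))) - 22)*46)*(-1/10805) = 28635/16280 + (((9/7 - 39/11/4) - 22)*46)*(-1/10805) = 28635*(1/16280) + (((9/7 - 39*4/11) - 22)*46)*(-1/10805) = 5727/3256 + (((9/7 - 156/11) - 22)*46)*(-1/10805) = 5727/3256 + ((-993/77 - 22)*46)*(-1/10805) = 5727/3256 - 2687/77*46*(-1/10805) = 5727/3256 - 123602/77*(-1/10805) = 5727/3256 + 123602/831985 = 469747837/246267560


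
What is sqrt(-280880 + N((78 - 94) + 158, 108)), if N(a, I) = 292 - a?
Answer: I*sqrt(280730) ≈ 529.84*I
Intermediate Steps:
sqrt(-280880 + N((78 - 94) + 158, 108)) = sqrt(-280880 + (292 - ((78 - 94) + 158))) = sqrt(-280880 + (292 - (-16 + 158))) = sqrt(-280880 + (292 - 1*142)) = sqrt(-280880 + (292 - 142)) = sqrt(-280880 + 150) = sqrt(-280730) = I*sqrt(280730)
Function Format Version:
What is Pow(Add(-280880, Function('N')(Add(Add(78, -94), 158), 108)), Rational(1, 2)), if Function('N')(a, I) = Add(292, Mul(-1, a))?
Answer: Mul(I, Pow(280730, Rational(1, 2))) ≈ Mul(529.84, I)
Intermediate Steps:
Pow(Add(-280880, Function('N')(Add(Add(78, -94), 158), 108)), Rational(1, 2)) = Pow(Add(-280880, Add(292, Mul(-1, Add(Add(78, -94), 158)))), Rational(1, 2)) = Pow(Add(-280880, Add(292, Mul(-1, Add(-16, 158)))), Rational(1, 2)) = Pow(Add(-280880, Add(292, Mul(-1, 142))), Rational(1, 2)) = Pow(Add(-280880, Add(292, -142)), Rational(1, 2)) = Pow(Add(-280880, 150), Rational(1, 2)) = Pow(-280730, Rational(1, 2)) = Mul(I, Pow(280730, Rational(1, 2)))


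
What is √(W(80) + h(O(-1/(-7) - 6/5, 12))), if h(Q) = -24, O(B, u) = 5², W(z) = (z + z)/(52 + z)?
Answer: 4*I*√1551/33 ≈ 4.7737*I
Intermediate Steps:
W(z) = 2*z/(52 + z) (W(z) = (2*z)/(52 + z) = 2*z/(52 + z))
O(B, u) = 25
√(W(80) + h(O(-1/(-7) - 6/5, 12))) = √(2*80/(52 + 80) - 24) = √(2*80/132 - 24) = √(2*80*(1/132) - 24) = √(40/33 - 24) = √(-752/33) = 4*I*√1551/33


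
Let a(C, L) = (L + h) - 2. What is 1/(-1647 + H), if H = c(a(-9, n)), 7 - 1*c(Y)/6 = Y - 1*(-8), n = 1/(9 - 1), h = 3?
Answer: -4/6639 ≈ -0.00060250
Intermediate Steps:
n = ⅛ (n = 1/8 = ⅛ ≈ 0.12500)
a(C, L) = 1 + L (a(C, L) = (L + 3) - 2 = (3 + L) - 2 = 1 + L)
c(Y) = -6 - 6*Y (c(Y) = 42 - 6*(Y - 1*(-8)) = 42 - 6*(Y + 8) = 42 - 6*(8 + Y) = 42 + (-48 - 6*Y) = -6 - 6*Y)
H = -51/4 (H = -6 - 6*(1 + ⅛) = -6 - 6*9/8 = -6 - 27/4 = -51/4 ≈ -12.750)
1/(-1647 + H) = 1/(-1647 - 51/4) = 1/(-6639/4) = -4/6639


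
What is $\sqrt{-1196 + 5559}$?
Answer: $\sqrt{4363} \approx 66.053$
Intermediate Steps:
$\sqrt{-1196 + 5559} = \sqrt{4363}$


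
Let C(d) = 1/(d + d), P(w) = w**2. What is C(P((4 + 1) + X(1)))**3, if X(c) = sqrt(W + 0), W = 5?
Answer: 9/64000 - sqrt(5)/16000 ≈ 8.7075e-7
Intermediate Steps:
X(c) = sqrt(5) (X(c) = sqrt(5 + 0) = sqrt(5))
C(d) = 1/(2*d)
C(P((4 + 1) + X(1)))**3 = (1/(2*(((4 + 1) + sqrt(5))**2)))**3 = (1/(2*((5 + sqrt(5))**2)))**3 = (1/(2*(5 + sqrt(5))**2))**3 = 1/(8*(5 + sqrt(5))**6)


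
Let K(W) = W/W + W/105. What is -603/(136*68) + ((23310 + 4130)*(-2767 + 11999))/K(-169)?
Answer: -3843589949403/9248 ≈ -4.1561e+8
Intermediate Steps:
K(W) = 1 + W/105 (K(W) = 1 + W*(1/105) = 1 + W/105)
-603/(136*68) + ((23310 + 4130)*(-2767 + 11999))/K(-169) = -603/(136*68) + ((23310 + 4130)*(-2767 + 11999))/(1 + (1/105)*(-169)) = -603/9248 + (27440*9232)/(1 - 169/105) = -603*1/9248 + 253326080/(-64/105) = -603/9248 + 253326080*(-105/64) = -603/9248 - 415613100 = -3843589949403/9248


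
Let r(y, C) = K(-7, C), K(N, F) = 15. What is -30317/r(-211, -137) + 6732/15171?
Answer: -153279409/75855 ≈ -2020.7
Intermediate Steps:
r(y, C) = 15
-30317/r(-211, -137) + 6732/15171 = -30317/15 + 6732/15171 = -30317*1/15 + 6732*(1/15171) = -30317/15 + 2244/5057 = -153279409/75855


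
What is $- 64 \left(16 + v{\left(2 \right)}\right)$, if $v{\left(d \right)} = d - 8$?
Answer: $-640$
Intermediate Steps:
$v{\left(d \right)} = -8 + d$
$- 64 \left(16 + v{\left(2 \right)}\right) = - 64 \left(16 + \left(-8 + 2\right)\right) = - 64 \left(16 - 6\right) = \left(-64\right) 10 = -640$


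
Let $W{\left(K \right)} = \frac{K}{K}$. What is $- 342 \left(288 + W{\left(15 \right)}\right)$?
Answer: $-98838$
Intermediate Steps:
$W{\left(K \right)} = 1$
$- 342 \left(288 + W{\left(15 \right)}\right) = - 342 \left(288 + 1\right) = \left(-342\right) 289 = -98838$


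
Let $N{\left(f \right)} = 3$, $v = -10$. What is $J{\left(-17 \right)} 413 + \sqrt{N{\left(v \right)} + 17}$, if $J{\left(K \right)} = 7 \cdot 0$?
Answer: $2 \sqrt{5} \approx 4.4721$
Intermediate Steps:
$J{\left(K \right)} = 0$
$J{\left(-17 \right)} 413 + \sqrt{N{\left(v \right)} + 17} = 0 \cdot 413 + \sqrt{3 + 17} = 0 + \sqrt{20} = 0 + 2 \sqrt{5} = 2 \sqrt{5}$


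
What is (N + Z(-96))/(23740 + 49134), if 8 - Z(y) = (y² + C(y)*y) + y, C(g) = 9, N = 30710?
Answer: 11231/36437 ≈ 0.30823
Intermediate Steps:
Z(y) = 8 - y² - 10*y (Z(y) = 8 - ((y² + 9*y) + y) = 8 - (y² + 10*y) = 8 + (-y² - 10*y) = 8 - y² - 10*y)
(N + Z(-96))/(23740 + 49134) = (30710 + (8 - 1*(-96)² - 10*(-96)))/(23740 + 49134) = (30710 + (8 - 1*9216 + 960))/72874 = (30710 + (8 - 9216 + 960))*(1/72874) = (30710 - 8248)*(1/72874) = 22462*(1/72874) = 11231/36437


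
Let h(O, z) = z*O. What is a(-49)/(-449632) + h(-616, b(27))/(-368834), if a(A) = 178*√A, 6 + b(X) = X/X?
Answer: -1540/184417 - 623*I/224816 ≈ -0.0083506 - 0.0027712*I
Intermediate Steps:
b(X) = -5 (b(X) = -6 + X/X = -6 + 1 = -5)
h(O, z) = O*z
a(-49)/(-449632) + h(-616, b(27))/(-368834) = (178*√(-49))/(-449632) - 616*(-5)/(-368834) = (178*(7*I))*(-1/449632) + 3080*(-1/368834) = (1246*I)*(-1/449632) - 1540/184417 = -623*I/224816 - 1540/184417 = -1540/184417 - 623*I/224816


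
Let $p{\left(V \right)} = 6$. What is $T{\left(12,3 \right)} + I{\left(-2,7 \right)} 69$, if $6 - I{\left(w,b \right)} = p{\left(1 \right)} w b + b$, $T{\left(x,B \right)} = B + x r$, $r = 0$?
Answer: $5730$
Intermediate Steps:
$T{\left(x,B \right)} = B$ ($T{\left(x,B \right)} = B + x 0 = B + 0 = B$)
$I{\left(w,b \right)} = 6 - b - 6 b w$ ($I{\left(w,b \right)} = 6 - \left(6 w b + b\right) = 6 - \left(6 b w + b\right) = 6 - \left(b + 6 b w\right) = 6 - b - 6 b w$)
$T{\left(12,3 \right)} + I{\left(-2,7 \right)} 69 = 3 + \left(6 - 7 - 42 \left(-2\right)\right) 69 = 3 + \left(6 - 7 + 84\right) 69 = 3 + 83 \cdot 69 = 3 + 5727 = 5730$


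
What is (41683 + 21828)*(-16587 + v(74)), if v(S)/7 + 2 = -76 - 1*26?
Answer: -1099692965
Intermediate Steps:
v(S) = -728 (v(S) = -14 + 7*(-76 - 1*26) = -14 + 7*(-76 - 26) = -14 + 7*(-102) = -14 - 714 = -728)
(41683 + 21828)*(-16587 + v(74)) = (41683 + 21828)*(-16587 - 728) = 63511*(-17315) = -1099692965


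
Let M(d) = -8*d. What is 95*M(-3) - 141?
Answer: 2139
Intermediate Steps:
95*M(-3) - 141 = 95*(-8*(-3)) - 141 = 95*24 - 141 = 2280 - 141 = 2139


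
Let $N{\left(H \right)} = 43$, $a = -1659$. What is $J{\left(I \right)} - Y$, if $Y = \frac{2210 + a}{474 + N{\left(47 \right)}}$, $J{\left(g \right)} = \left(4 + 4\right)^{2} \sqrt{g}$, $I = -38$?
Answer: $- \frac{551}{517} + 64 i \sqrt{38} \approx -1.0658 + 394.52 i$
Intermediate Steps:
$J{\left(g \right)} = 64 \sqrt{g}$ ($J{\left(g \right)} = 8^{2} \sqrt{g} = 64 \sqrt{g}$)
$Y = \frac{551}{517}$ ($Y = \frac{2210 - 1659}{474 + 43} = \frac{551}{517} \approx 1.0658$)
$J{\left(I \right)} - Y = 64 \sqrt{-38} - \frac{551}{517} = 64 i \sqrt{38} - \frac{551}{517} = - \frac{551}{517} + 64 i \sqrt{38}$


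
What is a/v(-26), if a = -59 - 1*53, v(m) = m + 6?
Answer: 28/5 ≈ 5.6000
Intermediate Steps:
v(m) = 6 + m
a = -112 (a = -59 - 53 = -112)
a/v(-26) = -112/(6 - 26) = -112/(-20) = -112*(-1/20) = 28/5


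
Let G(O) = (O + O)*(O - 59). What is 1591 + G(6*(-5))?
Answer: 6931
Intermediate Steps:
G(O) = 2*O*(-59 + O) (G(O) = (2*O)*(-59 + O) = 2*O*(-59 + O))
1591 + G(6*(-5)) = 1591 + 2*(6*(-5))*(-59 + 6*(-5)) = 1591 + 2*(-30)*(-59 - 30) = 1591 + 2*(-30)*(-89) = 1591 + 5340 = 6931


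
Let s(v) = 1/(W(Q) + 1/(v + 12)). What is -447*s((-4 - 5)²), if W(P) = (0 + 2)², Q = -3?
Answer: -41571/373 ≈ -111.45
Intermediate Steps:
W(P) = 4 (W(P) = 2² = 4)
s(v) = 1/(4 + 1/(12 + v)) (s(v) = 1/(4 + 1/(v + 12)) = 1/(4 + 1/(12 + v)))
-447*s((-4 - 5)²) = -447*(12 + (-4 - 5)²)/(49 + 4*(-4 - 5)²) = -447*(12 + (-9)²)/(49 + 4*(-9)²) = -447*(12 + 81)/(49 + 4*81) = -447*93/(49 + 324) = -447*93/373 = -41571/373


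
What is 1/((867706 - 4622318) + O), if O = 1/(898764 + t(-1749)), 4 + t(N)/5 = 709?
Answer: -902289/3387745106867 ≈ -2.6634e-7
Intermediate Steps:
t(N) = 3525 (t(N) = -20 + 5*709 = -20 + 3545 = 3525)
O = 1/902289 (O = 1/(898764 + 3525) = 1/902289 ≈ 1.1083e-6)
1/((867706 - 4622318) + O) = 1/((867706 - 4622318) + 1/902289) = 1/(-3754612 + 1/902289) = 1/(-3387745106867/902289) = -902289/3387745106867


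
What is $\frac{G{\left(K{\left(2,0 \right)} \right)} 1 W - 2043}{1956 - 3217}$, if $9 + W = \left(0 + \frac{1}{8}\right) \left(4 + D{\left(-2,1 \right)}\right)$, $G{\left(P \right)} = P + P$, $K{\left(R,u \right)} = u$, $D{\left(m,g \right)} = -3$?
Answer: $\frac{2043}{1261} \approx 1.6201$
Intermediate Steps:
$G{\left(P \right)} = 2 P$
$W = - \frac{71}{8}$ ($W = -9 + \left(0 + \frac{1}{8}\right) \left(4 - 3\right) = -9 + \left(0 + \frac{1}{8}\right) 1 = -9 + \frac{1}{8} \cdot 1 = -9 + \frac{1}{8} = - \frac{71}{8} \approx -8.875$)
$\frac{G{\left(K{\left(2,0 \right)} \right)} 1 W - 2043}{1956 - 3217} = \frac{2 \cdot 0 \cdot 1 \left(- \frac{71}{8}\right) - 2043}{1956 - 3217} = \frac{0 \cdot 1 \left(- \frac{71}{8}\right) - 2043}{-1261} = \left(0 \left(- \frac{71}{8}\right) - 2043\right) \left(- \frac{1}{1261}\right) = \left(0 - 2043\right) \left(- \frac{1}{1261}\right) = \left(-2043\right) \left(- \frac{1}{1261}\right) = \frac{2043}{1261}$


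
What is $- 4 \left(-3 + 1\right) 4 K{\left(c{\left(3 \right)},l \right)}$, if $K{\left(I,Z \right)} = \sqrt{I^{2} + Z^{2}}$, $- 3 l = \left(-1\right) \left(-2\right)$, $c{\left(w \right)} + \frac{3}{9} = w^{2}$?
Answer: $\frac{64 \sqrt{170}}{3} \approx 278.15$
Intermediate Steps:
$c{\left(w \right)} = - \frac{1}{3} + w^{2}$
$l = - \frac{2}{3}$ ($l = - \frac{\left(-1\right) \left(-2\right)}{3} = \left(- \frac{1}{3}\right) 2 = - \frac{2}{3} \approx -0.66667$)
$- 4 \left(-3 + 1\right) 4 K{\left(c{\left(3 \right)},l \right)} = - 4 \left(-3 + 1\right) 4 \sqrt{\left(- \frac{1}{3} + 3^{2}\right)^{2} + \left(- \frac{2}{3}\right)^{2}} = \left(-4\right) \left(-2\right) 4 \sqrt{\left(- \frac{1}{3} + 9\right)^{2} + \frac{4}{9}} = 8 \cdot 4 \sqrt{\left(\frac{26}{3}\right)^{2} + \frac{4}{9}} = 32 \sqrt{\frac{676}{9} + \frac{4}{9}} = 32 \sqrt{\frac{680}{9}} = 32 \frac{2 \sqrt{170}}{3} = \frac{64 \sqrt{170}}{3}$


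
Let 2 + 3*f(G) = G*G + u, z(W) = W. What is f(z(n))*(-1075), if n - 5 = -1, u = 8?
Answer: -23650/3 ≈ -7883.3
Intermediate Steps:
n = 4 (n = 5 - 1 = 4)
f(G) = 2 + G²/3 (f(G) = -⅔ + (G*G + 8)/3 = -⅔ + (G² + 8)/3 = -⅔ + (8 + G²)/3 = -⅔ + (8/3 + G²/3) = 2 + G²/3)
f(z(n))*(-1075) = (2 + (⅓)*4²)*(-1075) = (2 + (⅓)*16)*(-1075) = (2 + 16/3)*(-1075) = (22/3)*(-1075) = -23650/3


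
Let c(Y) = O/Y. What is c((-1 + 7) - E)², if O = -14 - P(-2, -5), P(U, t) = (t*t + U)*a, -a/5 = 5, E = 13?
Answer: 314721/49 ≈ 6422.9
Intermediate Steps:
a = -25 (a = -5*5 = -25)
P(U, t) = -25*U - 25*t² (P(U, t) = (t*t + U)*(-25) = (t² + U)*(-25) = (U + t²)*(-25) = -25*U - 25*t²)
O = 561 (O = -14 - (-25*(-2) - 25*(-5)²) = -14 - (50 - 25*25) = -14 - (50 - 625) = -14 - 1*(-575) = -14 + 575 = 561)
c(Y) = 561/Y
c((-1 + 7) - E)² = (561/((-1 + 7) - 1*13))² = (561/(6 - 13))² = (561/(-7))² = (561*(-⅐))² = (-561/7)² = 314721/49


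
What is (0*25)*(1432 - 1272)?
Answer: 0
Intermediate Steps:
(0*25)*(1432 - 1272) = 0*160 = 0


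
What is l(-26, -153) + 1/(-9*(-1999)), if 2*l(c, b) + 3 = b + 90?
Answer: -593702/17991 ≈ -33.000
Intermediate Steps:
l(c, b) = 87/2 + b/2 (l(c, b) = -3/2 + (b + 90)/2 = -3/2 + (90 + b)/2 = -3/2 + (45 + b/2) = 87/2 + b/2)
l(-26, -153) + 1/(-9*(-1999)) = (87/2 + (½)*(-153)) + 1/(-9*(-1999)) = (87/2 - 153/2) + 1/17991 = -33 + 1/17991 = -593702/17991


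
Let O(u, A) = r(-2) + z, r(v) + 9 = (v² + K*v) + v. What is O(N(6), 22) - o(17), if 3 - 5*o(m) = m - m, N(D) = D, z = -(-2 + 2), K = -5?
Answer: 12/5 ≈ 2.4000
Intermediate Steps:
r(v) = -9 + v² - 4*v (r(v) = -9 + ((v² - 5*v) + v) = -9 + (v² - 4*v) = -9 + v² - 4*v)
z = 0 (z = -1*0 = 0)
O(u, A) = 3 (O(u, A) = (-9 + (-2)² - 4*(-2)) + 0 = (-9 + 4 + 8) + 0 = 3 + 0 = 3)
o(m) = ⅗ (o(m) = ⅗ - (m - m)/5 = ⅗ - ⅕*0 = ⅗ + 0 = ⅗)
O(N(6), 22) - o(17) = 3 - 1*⅗ = 3 - ⅗ = 12/5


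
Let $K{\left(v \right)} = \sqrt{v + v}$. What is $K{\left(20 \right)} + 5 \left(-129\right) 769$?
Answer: $-496005 + 2 \sqrt{10} \approx -4.96 \cdot 10^{5}$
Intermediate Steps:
$K{\left(v \right)} = \sqrt{2} \sqrt{v}$ ($K{\left(v \right)} = \sqrt{2 v} = \sqrt{2} \sqrt{v}$)
$K{\left(20 \right)} + 5 \left(-129\right) 769 = \sqrt{2} \sqrt{20} + 5 \left(-129\right) 769 = \sqrt{2} \cdot 2 \sqrt{5} - 496005 = 2 \sqrt{10} - 496005 = -496005 + 2 \sqrt{10}$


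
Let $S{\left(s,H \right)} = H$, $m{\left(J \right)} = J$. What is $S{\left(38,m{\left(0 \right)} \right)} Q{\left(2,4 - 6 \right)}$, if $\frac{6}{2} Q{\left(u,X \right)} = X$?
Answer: $0$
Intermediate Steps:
$Q{\left(u,X \right)} = \frac{X}{3}$
$S{\left(38,m{\left(0 \right)} \right)} Q{\left(2,4 - 6 \right)} = 0 \frac{4 - 6}{3} = 0 \cdot \frac{1}{3} \left(-2\right) = 0 \left(- \frac{2}{3}\right) = 0$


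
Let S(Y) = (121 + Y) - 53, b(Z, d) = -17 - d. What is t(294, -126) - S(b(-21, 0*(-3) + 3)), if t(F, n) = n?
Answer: -174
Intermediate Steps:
S(Y) = 68 + Y
t(294, -126) - S(b(-21, 0*(-3) + 3)) = -126 - (68 + (-17 - (0*(-3) + 3))) = -126 - (68 + (-17 - (0 + 3))) = -126 - (68 + (-17 - 1*3)) = -126 - (68 + (-17 - 3)) = -126 - (68 - 20) = -126 - 1*48 = -126 - 48 = -174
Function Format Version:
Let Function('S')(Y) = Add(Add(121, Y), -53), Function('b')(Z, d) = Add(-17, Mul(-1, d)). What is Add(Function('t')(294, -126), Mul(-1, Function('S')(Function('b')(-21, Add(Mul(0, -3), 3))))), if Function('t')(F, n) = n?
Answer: -174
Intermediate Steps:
Function('S')(Y) = Add(68, Y)
Add(Function('t')(294, -126), Mul(-1, Function('S')(Function('b')(-21, Add(Mul(0, -3), 3))))) = Add(-126, Mul(-1, Add(68, Add(-17, Mul(-1, Add(Mul(0, -3), 3)))))) = Add(-126, Mul(-1, Add(68, Add(-17, Mul(-1, Add(0, 3)))))) = Add(-126, Mul(-1, Add(68, Add(-17, Mul(-1, 3))))) = Add(-126, Mul(-1, Add(68, Add(-17, -3)))) = Add(-126, Mul(-1, Add(68, -20))) = Add(-126, Mul(-1, 48)) = Add(-126, -48) = -174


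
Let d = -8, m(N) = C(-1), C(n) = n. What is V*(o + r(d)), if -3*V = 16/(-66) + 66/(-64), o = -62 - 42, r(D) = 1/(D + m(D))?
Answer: -1260265/28512 ≈ -44.201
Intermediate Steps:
m(N) = -1
r(D) = 1/(-1 + D) (r(D) = 1/(D - 1) = 1/(-1 + D))
o = -104
V = 1345/3168 (V = -(16/(-66) + 66/(-64))/3 = -(16*(-1/66) + 66*(-1/64))/3 = -(-8/33 - 33/32)/3 = -⅓*(-1345/1056) = 1345/3168 ≈ 0.42456)
V*(o + r(d)) = 1345*(-104 + 1/(-1 - 8))/3168 = 1345*(-104 + 1/(-9))/3168 = 1345*(-104 - ⅑)/3168 = (1345/3168)*(-937/9) = -1260265/28512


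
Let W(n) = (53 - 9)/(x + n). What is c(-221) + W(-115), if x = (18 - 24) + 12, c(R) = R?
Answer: -24133/109 ≈ -221.40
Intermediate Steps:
x = 6 (x = -6 + 12 = 6)
W(n) = 44/(6 + n) (W(n) = (53 - 9)/(6 + n) = 44/(6 + n))
c(-221) + W(-115) = -221 + 44/(6 - 115) = -221 + 44/(-109) = -221 + 44*(-1/109) = -221 - 44/109 = -24133/109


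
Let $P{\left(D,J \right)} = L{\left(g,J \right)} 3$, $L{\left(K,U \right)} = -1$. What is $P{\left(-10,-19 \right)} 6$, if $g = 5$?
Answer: $-18$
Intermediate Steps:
$P{\left(D,J \right)} = -3$ ($P{\left(D,J \right)} = \left(-1\right) 3 = -3$)
$P{\left(-10,-19 \right)} 6 = \left(-3\right) 6 = -18$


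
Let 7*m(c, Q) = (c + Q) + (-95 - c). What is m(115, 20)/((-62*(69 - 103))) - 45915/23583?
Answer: -32347165/16570988 ≈ -1.9520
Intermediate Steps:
m(c, Q) = -95/7 + Q/7 (m(c, Q) = ((c + Q) + (-95 - c))/7 = ((Q + c) + (-95 - c))/7 = (-95 + Q)/7 = -95/7 + Q/7)
m(115, 20)/((-62*(69 - 103))) - 45915/23583 = (-95/7 + (1/7)*20)/((-62*(69 - 103))) - 45915/23583 = (-95/7 + 20/7)/((-62*(-34))) - 45915*1/23583 = -75/7/2108 - 15305/7861 = -75/7*1/2108 - 15305/7861 = -75/14756 - 15305/7861 = -32347165/16570988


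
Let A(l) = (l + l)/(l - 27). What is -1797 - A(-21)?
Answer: -14383/8 ≈ -1797.9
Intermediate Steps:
A(l) = 2*l/(-27 + l) (A(l) = (2*l)/(-27 + l) = 2*l/(-27 + l))
-1797 - A(-21) = -1797 - 2*(-21)/(-27 - 21) = -1797 - 2*(-21)/(-48) = -1797 - 2*(-21)*(-1)/48 = -1797 - 1*7/8 = -1797 - 7/8 = -14383/8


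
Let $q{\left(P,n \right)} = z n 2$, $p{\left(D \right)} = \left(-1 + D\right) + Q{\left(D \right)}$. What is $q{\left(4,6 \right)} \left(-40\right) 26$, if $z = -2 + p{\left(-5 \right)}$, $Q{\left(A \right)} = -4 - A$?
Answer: $87360$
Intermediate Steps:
$p{\left(D \right)} = -5$ ($p{\left(D \right)} = \left(-1 + D\right) - \left(4 + D\right) = -5$)
$z = -7$ ($z = -2 - 5 = -7$)
$q{\left(P,n \right)} = - 14 n$ ($q{\left(P,n \right)} = - 7 n 2 = - 7 \cdot 2 n = - 14 n$)
$q{\left(4,6 \right)} \left(-40\right) 26 = \left(-14\right) 6 \left(-40\right) 26 = \left(-84\right) \left(-40\right) 26 = 3360 \cdot 26 = 87360$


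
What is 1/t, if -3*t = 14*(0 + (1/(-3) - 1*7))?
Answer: 9/308 ≈ 0.029221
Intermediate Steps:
t = 308/9 (t = -14*(0 + (1/(-3) - 1*7))/3 = -14*(0 + (-⅓ - 7))/3 = -14*(0 - 22/3)/3 = -14*(-22)/(3*3) = -⅓*(-308/3) = 308/9 ≈ 34.222)
1/t = 1/(308/9) = 9/308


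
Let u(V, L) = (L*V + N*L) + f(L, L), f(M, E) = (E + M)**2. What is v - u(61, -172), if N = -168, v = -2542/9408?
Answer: -643226231/4704 ≈ -1.3674e+5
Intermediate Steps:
v = -1271/4704 (v = -2542*1/9408 = -1271/4704 ≈ -0.27020)
u(V, L) = -168*L + 4*L**2 + L*V (u(V, L) = (L*V - 168*L) + (L + L)**2 = (-168*L + L*V) + (2*L)**2 = (-168*L + L*V) + 4*L**2 = -168*L + 4*L**2 + L*V)
v - u(61, -172) = -1271/4704 - (-172)*(-168 + 61 + 4*(-172)) = -1271/4704 - (-172)*(-168 + 61 - 688) = -1271/4704 - (-172)*(-795) = -1271/4704 - 1*136740 = -1271/4704 - 136740 = -643226231/4704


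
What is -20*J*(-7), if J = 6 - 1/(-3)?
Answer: 2660/3 ≈ 886.67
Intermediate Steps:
J = 19/3 (J = 6 - 1*(-⅓) = 6 + ⅓ = 19/3 ≈ 6.3333)
-20*J*(-7) = -20*19/3*(-7) = -380/3*(-7) = 2660/3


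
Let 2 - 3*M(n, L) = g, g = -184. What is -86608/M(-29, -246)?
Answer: -43304/31 ≈ -1396.9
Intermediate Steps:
M(n, L) = 62 (M(n, L) = 2/3 - 1/3*(-184) = 2/3 + 184/3 = 62)
-86608/M(-29, -246) = -86608/62 = -86608*1/62 = -43304/31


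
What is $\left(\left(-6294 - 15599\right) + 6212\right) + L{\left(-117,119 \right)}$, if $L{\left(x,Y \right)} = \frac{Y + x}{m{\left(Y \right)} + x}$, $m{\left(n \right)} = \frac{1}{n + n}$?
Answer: $- \frac{436637921}{27845} \approx -15681.0$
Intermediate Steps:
$m{\left(n \right)} = \frac{1}{2 n}$
$L{\left(x,Y \right)} = \frac{Y + x}{x + \frac{1}{2 Y}}$ ($L{\left(x,Y \right)} = \frac{Y + x}{\frac{1}{2 Y} + x} = \frac{Y + x}{x + \frac{1}{2 Y}}$)
$\left(\left(-6294 - 15599\right) + 6212\right) + L{\left(-117,119 \right)} = \left(\left(-6294 - 15599\right) + 6212\right) + 2 \cdot 119 \frac{1}{1 + 2 \cdot 119 \left(-117\right)} \left(119 - 117\right) = \left(-21893 + 6212\right) + 2 \cdot 119 \frac{1}{1 - 27846} \cdot 2 = -15681 + 2 \cdot 119 \frac{1}{-27845} \cdot 2 = -15681 + 2 \cdot 119 \left(- \frac{1}{27845}\right) 2 = -15681 - \frac{476}{27845} = - \frac{436637921}{27845}$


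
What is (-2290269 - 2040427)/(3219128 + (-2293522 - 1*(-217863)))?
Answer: -4330696/1143469 ≈ -3.7873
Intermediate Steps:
(-2290269 - 2040427)/(3219128 + (-2293522 - 1*(-217863))) = -4330696/(3219128 + (-2293522 + 217863)) = -4330696/(3219128 - 2075659) = -4330696/1143469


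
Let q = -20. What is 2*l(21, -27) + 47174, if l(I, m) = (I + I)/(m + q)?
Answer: 2217094/47 ≈ 47172.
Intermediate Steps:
l(I, m) = 2*I/(-20 + m) (l(I, m) = (I + I)/(m - 20) = (2*I)/(-20 + m) = 2*I/(-20 + m))
2*l(21, -27) + 47174 = 2*(2*21/(-20 - 27)) + 47174 = 2*(2*21/(-47)) + 47174 = 2*(2*21*(-1/47)) + 47174 = 2*(-42/47) + 47174 = -84/47 + 47174 = 2217094/47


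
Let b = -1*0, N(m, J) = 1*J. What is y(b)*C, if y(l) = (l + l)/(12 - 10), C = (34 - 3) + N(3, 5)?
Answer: 0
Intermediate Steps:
N(m, J) = J
C = 36 (C = (34 - 3) + 5 = 31 + 5 = 36)
b = 0
y(l) = l (y(l) = (2*l)/2 = (2*l)*(½) = l)
y(b)*C = 0*36 = 0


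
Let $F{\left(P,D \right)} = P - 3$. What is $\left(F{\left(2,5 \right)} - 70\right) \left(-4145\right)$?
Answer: $294295$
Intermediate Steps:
$F{\left(P,D \right)} = -3 + P$ ($F{\left(P,D \right)} = P - 3 = -3 + P$)
$\left(F{\left(2,5 \right)} - 70\right) \left(-4145\right) = \left(\left(-3 + 2\right) - 70\right) \left(-4145\right) = \left(-1 - 70\right) \left(-4145\right) = \left(-71\right) \left(-4145\right) = 294295$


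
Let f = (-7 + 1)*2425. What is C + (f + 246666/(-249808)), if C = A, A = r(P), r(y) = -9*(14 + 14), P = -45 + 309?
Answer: -1848952341/124904 ≈ -14803.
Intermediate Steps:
P = 264
f = -14550 (f = -6*2425 = -14550)
r(y) = -252 (r(y) = -9*28 = -252)
A = -252
C = -252
C + (f + 246666/(-249808)) = -252 + (-14550 + 246666/(-249808)) = -252 + (-14550 + 246666*(-1/249808)) = -252 + (-14550 - 123333/124904) = -252 - 1817476533/124904 = -1848952341/124904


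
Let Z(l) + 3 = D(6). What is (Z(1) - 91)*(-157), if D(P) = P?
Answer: 13816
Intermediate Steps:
Z(l) = 3 (Z(l) = -3 + 6 = 3)
(Z(1) - 91)*(-157) = (3 - 91)*(-157) = -88*(-157) = 13816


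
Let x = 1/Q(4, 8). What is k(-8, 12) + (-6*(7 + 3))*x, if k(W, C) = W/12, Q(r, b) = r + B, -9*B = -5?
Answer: -1702/123 ≈ -13.837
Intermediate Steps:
B = 5/9 (B = -1/9*(-5) = 5/9 ≈ 0.55556)
Q(r, b) = 5/9 + r (Q(r, b) = r + 5/9 = 5/9 + r)
k(W, C) = W/12 (k(W, C) = W*(1/12) = W/12)
x = 9/41 (x = 1/(5/9 + 4) = 1/(41/9) = 9/41 ≈ 0.21951)
k(-8, 12) + (-6*(7 + 3))*x = (1/12)*(-8) - 6*(7 + 3)*(9/41) = -2/3 - 6*10*(9/41) = -2/3 - 60*9/41 = -2/3 - 540/41 = -1702/123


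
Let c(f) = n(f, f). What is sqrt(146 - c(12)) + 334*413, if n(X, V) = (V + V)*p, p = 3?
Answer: 137942 + sqrt(74) ≈ 1.3795e+5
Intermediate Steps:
n(X, V) = 6*V (n(X, V) = (V + V)*3 = (2*V)*3 = 6*V)
c(f) = 6*f
sqrt(146 - c(12)) + 334*413 = sqrt(146 - 6*12) + 334*413 = sqrt(146 - 1*72) + 137942 = sqrt(146 - 72) + 137942 = sqrt(74) + 137942 = 137942 + sqrt(74)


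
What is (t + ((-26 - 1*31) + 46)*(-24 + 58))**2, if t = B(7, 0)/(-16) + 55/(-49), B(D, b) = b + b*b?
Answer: 337861161/2401 ≈ 1.4072e+5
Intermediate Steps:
B(D, b) = b + b**2
t = -55/49 (t = (0*(1 + 0))/(-16) + 55/(-49) = (0*1)*(-1/16) + 55*(-1/49) = 0*(-1/16) - 55/49 = 0 - 55/49 = -55/49 ≈ -1.1224)
(t + ((-26 - 1*31) + 46)*(-24 + 58))**2 = (-55/49 + ((-26 - 1*31) + 46)*(-24 + 58))**2 = (-55/49 + ((-26 - 31) + 46)*34)**2 = (-55/49 + (-57 + 46)*34)**2 = (-55/49 - 11*34)**2 = (-55/49 - 374)**2 = (-18381/49)**2 = 337861161/2401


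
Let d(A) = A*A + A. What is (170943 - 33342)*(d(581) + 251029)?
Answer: 81070518771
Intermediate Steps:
d(A) = A + A² (d(A) = A² + A = A + A²)
(170943 - 33342)*(d(581) + 251029) = (170943 - 33342)*(581*(1 + 581) + 251029) = 137601*(581*582 + 251029) = 137601*(338142 + 251029) = 137601*589171 = 81070518771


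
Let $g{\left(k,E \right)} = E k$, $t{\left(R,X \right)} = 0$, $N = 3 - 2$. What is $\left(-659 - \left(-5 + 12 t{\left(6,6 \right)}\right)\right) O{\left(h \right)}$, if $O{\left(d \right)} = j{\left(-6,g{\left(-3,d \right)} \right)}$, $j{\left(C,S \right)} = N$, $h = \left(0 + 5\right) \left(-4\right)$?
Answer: $-654$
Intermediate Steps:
$N = 1$ ($N = 3 - 2 = 1$)
$h = -20$ ($h = 5 \left(-4\right) = -20$)
$j{\left(C,S \right)} = 1$
$O{\left(d \right)} = 1$
$\left(-659 - \left(-5 + 12 t{\left(6,6 \right)}\right)\right) O{\left(h \right)} = \left(-659 + \left(5 - 0\right)\right) 1 = \left(-659 + \left(5 + 0\right)\right) 1 = \left(-659 + 5\right) 1 = \left(-654\right) 1 = -654$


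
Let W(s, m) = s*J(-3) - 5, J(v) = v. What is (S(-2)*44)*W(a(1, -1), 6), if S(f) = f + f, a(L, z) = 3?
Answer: 2464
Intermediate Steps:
W(s, m) = -5 - 3*s (W(s, m) = s*(-3) - 5 = -3*s - 5 = -5 - 3*s)
S(f) = 2*f
(S(-2)*44)*W(a(1, -1), 6) = ((2*(-2))*44)*(-5 - 3*3) = (-4*44)*(-5 - 9) = -176*(-14) = 2464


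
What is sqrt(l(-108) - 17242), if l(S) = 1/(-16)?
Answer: I*sqrt(275873)/4 ≈ 131.31*I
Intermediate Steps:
l(S) = -1/16
sqrt(l(-108) - 17242) = sqrt(-1/16 - 17242) = sqrt(-275873/16) = I*sqrt(275873)/4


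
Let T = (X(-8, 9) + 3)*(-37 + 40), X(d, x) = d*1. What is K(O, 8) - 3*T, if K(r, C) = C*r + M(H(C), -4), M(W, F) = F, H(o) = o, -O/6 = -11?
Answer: 569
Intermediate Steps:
O = 66 (O = -6*(-11) = 66)
X(d, x) = d
T = -15 (T = (-8 + 3)*(-37 + 40) = -5*3 = -15)
K(r, C) = -4 + C*r (K(r, C) = C*r - 4 = -4 + C*r)
K(O, 8) - 3*T = (-4 + 8*66) - 3*(-15) = (-4 + 528) + 45 = 524 + 45 = 569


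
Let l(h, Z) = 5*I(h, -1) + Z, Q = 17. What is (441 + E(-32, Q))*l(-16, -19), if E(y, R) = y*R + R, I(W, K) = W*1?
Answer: 8514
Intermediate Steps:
I(W, K) = W
E(y, R) = R + R*y (E(y, R) = R*y + R = R + R*y)
l(h, Z) = Z + 5*h (l(h, Z) = 5*h + Z = Z + 5*h)
(441 + E(-32, Q))*l(-16, -19) = (441 + 17*(1 - 32))*(-19 + 5*(-16)) = (441 + 17*(-31))*(-19 - 80) = (441 - 527)*(-99) = -86*(-99) = 8514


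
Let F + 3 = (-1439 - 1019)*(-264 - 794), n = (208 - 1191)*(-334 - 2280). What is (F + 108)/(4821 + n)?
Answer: 2600669/2574383 ≈ 1.0102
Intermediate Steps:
n = 2569562 (n = -983*(-2614) = 2569562)
F = 2600561 (F = -3 + (-1439 - 1019)*(-264 - 794) = -3 - 2458*(-1058) = -3 + 2600564 = 2600561)
(F + 108)/(4821 + n) = (2600561 + 108)/(4821 + 2569562) = 2600669/2574383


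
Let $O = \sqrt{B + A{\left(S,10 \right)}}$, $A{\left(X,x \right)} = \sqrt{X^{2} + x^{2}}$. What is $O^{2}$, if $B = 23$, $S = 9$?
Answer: $23 + \sqrt{181} \approx 36.454$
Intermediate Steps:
$O = \sqrt{23 + \sqrt{181}}$ ($O = \sqrt{23 + \sqrt{9^{2} + 10^{2}}} = \sqrt{23 + \sqrt{81 + 100}} = \sqrt{23 + \sqrt{181}} \approx 6.0377$)
$O^{2} = \left(\sqrt{23 + \sqrt{181}}\right)^{2} = 23 + \sqrt{181}$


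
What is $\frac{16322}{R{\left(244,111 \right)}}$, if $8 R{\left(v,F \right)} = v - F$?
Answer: $\frac{130576}{133} \approx 981.77$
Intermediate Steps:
$R{\left(v,F \right)} = - \frac{F}{8} + \frac{v}{8}$ ($R{\left(v,F \right)} = \frac{v - F}{8} = - \frac{F}{8} + \frac{v}{8}$)
$\frac{16322}{R{\left(244,111 \right)}} = \frac{16322}{\left(- \frac{1}{8}\right) 111 + \frac{1}{8} \cdot 244} = \frac{16322}{- \frac{111}{8} + \frac{61}{2}} = \frac{16322}{\frac{133}{8}} = 16322 \cdot \frac{8}{133} = \frac{130576}{133}$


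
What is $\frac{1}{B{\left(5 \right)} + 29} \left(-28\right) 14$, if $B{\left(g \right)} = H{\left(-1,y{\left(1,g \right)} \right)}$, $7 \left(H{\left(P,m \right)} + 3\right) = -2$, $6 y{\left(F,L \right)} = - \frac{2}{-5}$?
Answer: $- \frac{686}{45} \approx -15.244$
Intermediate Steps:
$y{\left(F,L \right)} = \frac{1}{15}$ ($y{\left(F,L \right)} = \frac{\left(-2\right) \frac{1}{-5}}{6} = \frac{\left(-2\right) \left(- \frac{1}{5}\right)}{6} = \frac{1}{6} \cdot \frac{2}{5} = \frac{1}{15}$)
$H{\left(P,m \right)} = - \frac{23}{7}$ ($H{\left(P,m \right)} = -3 + \frac{1}{7} \left(-2\right) = -3 - \frac{2}{7} = - \frac{23}{7}$)
$B{\left(g \right)} = - \frac{23}{7}$
$\frac{1}{B{\left(5 \right)} + 29} \left(-28\right) 14 = \frac{1}{- \frac{23}{7} + 29} \left(-28\right) 14 = \frac{1}{\frac{180}{7}} \left(-28\right) 14 = \frac{7}{180} \left(-28\right) 14 = \left(- \frac{49}{45}\right) 14 = - \frac{686}{45}$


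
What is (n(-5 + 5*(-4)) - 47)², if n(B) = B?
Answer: 5184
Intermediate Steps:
(n(-5 + 5*(-4)) - 47)² = ((-5 + 5*(-4)) - 47)² = ((-5 - 20) - 47)² = (-25 - 47)² = (-72)² = 5184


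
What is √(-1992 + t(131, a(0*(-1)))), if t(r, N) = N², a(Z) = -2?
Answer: 2*I*√497 ≈ 44.587*I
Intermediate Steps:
√(-1992 + t(131, a(0*(-1)))) = √(-1992 + (-2)²) = √(-1992 + 4) = √(-1988) = 2*I*√497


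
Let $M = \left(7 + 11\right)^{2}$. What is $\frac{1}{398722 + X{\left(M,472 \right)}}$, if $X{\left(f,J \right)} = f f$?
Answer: $\frac{1}{503698} \approx 1.9853 \cdot 10^{-6}$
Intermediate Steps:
$M = 324$ ($M = 18^{2} = 324$)
$X{\left(f,J \right)} = f^{2}$
$\frac{1}{398722 + X{\left(M,472 \right)}} = \frac{1}{398722 + 324^{2}} = \frac{1}{398722 + 104976} = \frac{1}{503698}$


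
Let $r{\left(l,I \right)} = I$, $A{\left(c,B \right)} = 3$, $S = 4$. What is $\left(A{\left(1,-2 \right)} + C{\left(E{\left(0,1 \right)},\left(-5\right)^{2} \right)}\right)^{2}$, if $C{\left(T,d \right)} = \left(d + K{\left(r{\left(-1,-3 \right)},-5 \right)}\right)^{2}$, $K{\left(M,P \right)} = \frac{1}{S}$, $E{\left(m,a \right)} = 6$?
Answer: $\frac{105042001}{256} \approx 4.1032 \cdot 10^{5}$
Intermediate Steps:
$K{\left(M,P \right)} = \frac{1}{4}$
$C{\left(T,d \right)} = \left(\frac{1}{4} + d\right)^{2}$ ($C{\left(T,d \right)} = \left(d + \frac{1}{4}\right)^{2} = \left(\frac{1}{4} + d\right)^{2}$)
$\left(A{\left(1,-2 \right)} + C{\left(E{\left(0,1 \right)},\left(-5\right)^{2} \right)}\right)^{2} = \left(3 + \frac{\left(1 + 4 \left(-5\right)^{2}\right)^{2}}{16}\right)^{2} = \left(3 + \frac{\left(1 + 4 \cdot 25\right)^{2}}{16}\right)^{2} = \left(3 + \frac{\left(1 + 100\right)^{2}}{16}\right)^{2} = \left(3 + \frac{101^{2}}{16}\right)^{2} = \left(3 + \frac{1}{16} \cdot 10201\right)^{2} = \left(3 + \frac{10201}{16}\right)^{2} = \left(\frac{10249}{16}\right)^{2} = \frac{105042001}{256}$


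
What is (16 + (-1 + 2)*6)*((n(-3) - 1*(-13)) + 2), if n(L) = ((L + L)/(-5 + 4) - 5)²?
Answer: 352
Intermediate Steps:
n(L) = (-5 - 2*L)² (n(L) = ((2*L)/(-1) - 5)² = ((2*L)*(-1) - 5)² = (-2*L - 5)² = (-5 - 2*L)²)
(16 + (-1 + 2)*6)*((n(-3) - 1*(-13)) + 2) = (16 + (-1 + 2)*6)*(((5 + 2*(-3))² - 1*(-13)) + 2) = (16 + 1*6)*(((5 - 6)² + 13) + 2) = (16 + 6)*(((-1)² + 13) + 2) = 22*((1 + 13) + 2) = 22*(14 + 2) = 22*16 = 352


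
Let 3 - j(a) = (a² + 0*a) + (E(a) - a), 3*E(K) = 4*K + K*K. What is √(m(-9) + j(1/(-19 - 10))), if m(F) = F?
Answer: I*√45339/87 ≈ 2.4475*I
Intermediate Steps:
E(K) = K²/3 + 4*K/3 (E(K) = (4*K + K*K)/3 = (4*K + K²)/3 = (K² + 4*K)/3 = K²/3 + 4*K/3)
j(a) = 3 + a - a² - a*(4 + a)/3 (j(a) = 3 - ((a² + 0*a) + (a*(4 + a)/3 - a)) = 3 - ((a² + 0) + (-a + a*(4 + a)/3)) = 3 - (a² + (-a + a*(4 + a)/3)) = 3 - (a² - a + a*(4 + a)/3) = 3 + (a - a² - a*(4 + a)/3) = 3 + a - a² - a*(4 + a)/3)
√(m(-9) + j(1/(-19 - 10))) = √(-9 + (3 - 4/(3*(-19 - 10)²) - 1/(3*(-19 - 10)))) = √(-9 + (3 - 4*(1/(-29))²/3 - ⅓/(-29))) = √(-9 + (3 - 4*(-1/29)²/3 - ⅓*(-1/29))) = √(-9 + (3 - 4/3*1/841 + 1/87)) = √(-9 + (3 - 4/2523 + 1/87)) = √(-9 + 7594/2523) = √(-15113/2523) = I*√45339/87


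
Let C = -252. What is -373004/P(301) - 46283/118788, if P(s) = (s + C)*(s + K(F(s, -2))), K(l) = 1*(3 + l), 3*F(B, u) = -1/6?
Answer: -809958685093/31844568252 ≈ -25.435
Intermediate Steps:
F(B, u) = -1/18 (F(B, u) = (-1/6)/3 = (-1*1/6)/3 = (1/3)*(-1/6) = -1/18)
K(l) = 3 + l
P(s) = (-252 + s)*(53/18 + s) (P(s) = (s - 252)*(s + (3 - 1/18)) = (-252 + s)*(s + 53/18) = (-252 + s)*(53/18 + s))
-373004/P(301) - 46283/118788 = -373004/(-742 + 301**2 - 4483/18*301) - 46283/118788 = -373004/(-742 + 90601 - 1349383/18) - 46283*1/118788 = -373004/268079/18 - 46283/118788 = -373004*18/268079 - 46283/118788 = -6714072/268079 - 46283/118788 = -809958685093/31844568252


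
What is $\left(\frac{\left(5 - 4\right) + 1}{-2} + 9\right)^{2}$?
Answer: $64$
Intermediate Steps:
$\left(\frac{\left(5 - 4\right) + 1}{-2} + 9\right)^{2} = \left(\left(1 + 1\right) \left(- \frac{1}{2}\right) + 9\right)^{2} = \left(2 \left(- \frac{1}{2}\right) + 9\right)^{2} = \left(-1 + 9\right)^{2} = 8^{2} = 64$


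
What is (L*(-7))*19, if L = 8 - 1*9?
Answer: 133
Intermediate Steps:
L = -1 (L = 8 - 9 = -1)
(L*(-7))*19 = -1*(-7)*19 = 7*19 = 133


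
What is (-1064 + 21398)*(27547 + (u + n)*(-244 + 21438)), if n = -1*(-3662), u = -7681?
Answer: -1731463260426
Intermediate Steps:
n = 3662
(-1064 + 21398)*(27547 + (u + n)*(-244 + 21438)) = (-1064 + 21398)*(27547 + (-7681 + 3662)*(-244 + 21438)) = 20334*(27547 - 4019*21194) = 20334*(27547 - 85178686) = 20334*(-85151139) = -1731463260426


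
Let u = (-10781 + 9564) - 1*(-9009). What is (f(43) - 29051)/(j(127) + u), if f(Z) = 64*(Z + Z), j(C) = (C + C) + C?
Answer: -23547/8173 ≈ -2.8811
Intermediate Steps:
j(C) = 3*C (j(C) = 2*C + C = 3*C)
u = 7792 (u = -1217 + 9009 = 7792)
f(Z) = 128*Z (f(Z) = 64*(2*Z) = 128*Z)
(f(43) - 29051)/(j(127) + u) = (128*43 - 29051)/(3*127 + 7792) = (5504 - 29051)/(381 + 7792) = -23547/8173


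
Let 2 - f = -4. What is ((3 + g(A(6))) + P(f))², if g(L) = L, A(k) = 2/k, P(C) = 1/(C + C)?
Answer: 1681/144 ≈ 11.674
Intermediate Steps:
f = 6 (f = 2 - 1*(-4) = 2 + 4 = 6)
P(C) = 1/(2*C)
((3 + g(A(6))) + P(f))² = ((3 + 2/6) + (½)/6)² = ((3 + 2*(⅙)) + (½)*(⅙))² = ((3 + ⅓) + 1/12)² = (10/3 + 1/12)² = (41/12)² = 1681/144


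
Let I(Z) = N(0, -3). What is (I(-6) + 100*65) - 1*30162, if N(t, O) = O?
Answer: -23665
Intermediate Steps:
I(Z) = -3
(I(-6) + 100*65) - 1*30162 = (-3 + 100*65) - 1*30162 = (-3 + 6500) - 30162 = 6497 - 30162 = -23665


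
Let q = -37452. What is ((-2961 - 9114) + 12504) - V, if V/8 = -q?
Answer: -299187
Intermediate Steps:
V = 299616 (V = 8*(-1*(-37452)) = 8*37452 = 299616)
((-2961 - 9114) + 12504) - V = ((-2961 - 9114) + 12504) - 1*299616 = (-12075 + 12504) - 299616 = 429 - 299616 = -299187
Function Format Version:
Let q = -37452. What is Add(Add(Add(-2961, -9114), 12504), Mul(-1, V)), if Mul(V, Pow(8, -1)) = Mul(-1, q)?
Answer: -299187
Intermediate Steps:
V = 299616 (V = Mul(8, Mul(-1, -37452)) = Mul(8, 37452) = 299616)
Add(Add(Add(-2961, -9114), 12504), Mul(-1, V)) = Add(Add(Add(-2961, -9114), 12504), Mul(-1, 299616)) = Add(Add(-12075, 12504), -299616) = Add(429, -299616) = -299187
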